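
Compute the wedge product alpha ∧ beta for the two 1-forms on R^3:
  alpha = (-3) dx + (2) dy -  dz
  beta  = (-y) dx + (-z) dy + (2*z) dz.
alpha ∧ beta = (2*y + 3*z) dx ∧ dy + (-y - 6*z) dx ∧ dz + (3*z) dy ∧ dz

Distribute the wedge, using dx_i ∧ dx_j = -dx_j ∧ dx_i and dx_i ∧ dx_i = 0. For each pair (i, j) with i < j, the coefficient of dx_i ∧ dx_j in alpha ∧ beta is (alpha_i * beta_j - alpha_j * beta_i). Collecting: alpha ∧ beta = (2*y + 3*z) dx ∧ dy + (-y - 6*z) dx ∧ dz + (3*z) dy ∧ dz.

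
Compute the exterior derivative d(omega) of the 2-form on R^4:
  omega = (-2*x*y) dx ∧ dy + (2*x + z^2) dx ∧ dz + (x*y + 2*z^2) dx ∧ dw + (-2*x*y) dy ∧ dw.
d(omega) = (-x - 2*y) dx ∧ dy ∧ dw + (-4*z) dx ∧ dz ∧ dw

For a 2-form omega = sum_{i<j} g_{ij} dx_i ∧ dx_j, the exterior derivative is
  d(omega) = sum_{i<j} d(g_{ij}) ∧ dx_i ∧ dx_j = sum_{i<j, k} (∂g_{ij}/∂x_k) dx_k ∧ dx_i ∧ dx_j.
Expand each term, using dx_k ∧ dx_i ∧ dx_j = sgn(permutation) dx_{(a)} ∧ dx_{(b)} ∧ dx_{(c)} with (a < b < c) sorted:
  d(x*y + 2*z^2) includes (∂/∂y)(x*y + 2*z^2) dy = (x) dy, which multiplied by dx ∧ dw gives (-x) dx ∧ dy ∧ dw
  d(x*y + 2*z^2) includes (∂/∂z)(x*y + 2*z^2) dz = (4*z) dz, which multiplied by dx ∧ dw gives (-4*z) dx ∧ dz ∧ dw
  d(-2*x*y) includes (∂/∂x)(-2*x*y) dx = (-2*y) dx, which multiplied by dy ∧ dw gives (-2*y) dx ∧ dy ∧ dw
Collecting like 3-forms: d(omega) = (-x - 2*y) dx ∧ dy ∧ dw + (-4*z) dx ∧ dz ∧ dw.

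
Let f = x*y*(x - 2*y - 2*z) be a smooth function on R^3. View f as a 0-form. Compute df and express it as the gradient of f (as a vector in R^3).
df = (2*y*(x - y - z)) dx + (x*(x - 4*y - 2*z)) dy + (-2*x*y) dz; grad f = (2*y*(x - y - z), x*(x - 4*y - 2*z), -2*x*y)

For a 0-form f, d f = (∂f/∂x) dx + (∂f/∂y) dy + (∂f/∂z) dz. The components of the vector representation are exactly the entries of grad f in Cartesian coordinates:
  ∂f/∂x = 2*y*(x - y - z)
  ∂f/∂y = x*(x - 4*y - 2*z)
  ∂f/∂z = -2*x*y.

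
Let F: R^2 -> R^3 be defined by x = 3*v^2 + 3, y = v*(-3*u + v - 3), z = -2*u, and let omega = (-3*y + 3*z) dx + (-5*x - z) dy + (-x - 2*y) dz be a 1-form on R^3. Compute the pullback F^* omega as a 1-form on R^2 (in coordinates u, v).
F^* omega = (-18*u*v + 45*v^3 + 10*v^2 + 33*v + 6) du + (-6*u^2 + 99*u*v^2 - 32*u*v + 39*u - 48*v^3 + 99*v^2 - 30*v + 45) dv

Using F^*(f dg) = (f ∘ F) d(g ∘ F), substitute each coordinate x_i by F_i(u, v) in f_i, and replace dx_i by d F_i = (∂F_i/∂u) du + (∂F_i/∂v) dv.
  For the x component: f_1(F) = 9*u*v - 6*u - 3*v^2 + 9*v; d F_1 = (0) du + (6*v) dv
  For the y component: f_2(F) = 2*u - 15*v^2 - 15; d F_2 = (-3*v) du + (-3*u + 2*v - 3) dv
  For the z component: f_3(F) = 6*u*v - 5*v^2 + 6*v - 3; d F_3 = (-2) du + (0) dv
Combining and collecting du, dv coefficients:
  coeff of du: -18*u*v + 45*v^3 + 10*v^2 + 33*v + 6
  coeff of dv: -6*u^2 + 99*u*v^2 - 32*u*v + 39*u - 48*v^3 + 99*v^2 - 30*v + 45
F^* omega = (-18*u*v + 45*v^3 + 10*v^2 + 33*v + 6) du + (-6*u^2 + 99*u*v^2 - 32*u*v + 39*u - 48*v^3 + 99*v^2 - 30*v + 45) dv.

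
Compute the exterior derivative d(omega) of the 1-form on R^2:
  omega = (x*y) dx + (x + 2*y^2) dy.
d(omega) = (1 - x) dx ∧ dy

For a 1-form omega = sum_i f_i dx_i, the exterior derivative is
  d(omega) = sum_{i < j} (∂f_j/∂x_i - ∂f_i/∂x_j) dx_i ∧ dx_j.
  coefficient of dx ∧ dy: ∂f_2/∂x - ∂f_1/∂y = ∂(x + 2*y^2)/∂x - ∂(x*y)/∂y = 1 - x
Assembling: d(omega) = (1 - x) dx ∧ dy.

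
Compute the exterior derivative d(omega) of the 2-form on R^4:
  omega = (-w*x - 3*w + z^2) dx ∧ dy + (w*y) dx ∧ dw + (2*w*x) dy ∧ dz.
d(omega) = (2*w + 2*z) dx ∧ dy ∧ dz + (-w - x - 3) dx ∧ dy ∧ dw + (2*x) dy ∧ dz ∧ dw

For a 2-form omega = sum_{i<j} g_{ij} dx_i ∧ dx_j, the exterior derivative is
  d(omega) = sum_{i<j} d(g_{ij}) ∧ dx_i ∧ dx_j = sum_{i<j, k} (∂g_{ij}/∂x_k) dx_k ∧ dx_i ∧ dx_j.
Expand each term, using dx_k ∧ dx_i ∧ dx_j = sgn(permutation) dx_{(a)} ∧ dx_{(b)} ∧ dx_{(c)} with (a < b < c) sorted:
  d(-w*x - 3*w + z^2) includes (∂/∂z)(-w*x - 3*w + z^2) dz = (2*z) dz, which multiplied by dx ∧ dy gives (2*z) dx ∧ dy ∧ dz
  d(-w*x - 3*w + z^2) includes (∂/∂w)(-w*x - 3*w + z^2) dw = (-x - 3) dw, which multiplied by dx ∧ dy gives (-x - 3) dx ∧ dy ∧ dw
  d(w*y) includes (∂/∂y)(w*y) dy = (w) dy, which multiplied by dx ∧ dw gives (-w) dx ∧ dy ∧ dw
  d(2*w*x) includes (∂/∂x)(2*w*x) dx = (2*w) dx, which multiplied by dy ∧ dz gives (2*w) dx ∧ dy ∧ dz
  d(2*w*x) includes (∂/∂w)(2*w*x) dw = (2*x) dw, which multiplied by dy ∧ dz gives (2*x) dy ∧ dz ∧ dw
Collecting like 3-forms: d(omega) = (2*w + 2*z) dx ∧ dy ∧ dz + (-w - x - 3) dx ∧ dy ∧ dw + (2*x) dy ∧ dz ∧ dw.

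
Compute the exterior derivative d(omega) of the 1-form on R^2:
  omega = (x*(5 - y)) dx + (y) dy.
d(omega) = (x) dx ∧ dy

For a 1-form omega = sum_i f_i dx_i, the exterior derivative is
  d(omega) = sum_{i < j} (∂f_j/∂x_i - ∂f_i/∂x_j) dx_i ∧ dx_j.
  coefficient of dx ∧ dy: ∂f_2/∂x - ∂f_1/∂y = ∂(y)/∂x - ∂(x*(5 - y))/∂y = x
Assembling: d(omega) = (x) dx ∧ dy.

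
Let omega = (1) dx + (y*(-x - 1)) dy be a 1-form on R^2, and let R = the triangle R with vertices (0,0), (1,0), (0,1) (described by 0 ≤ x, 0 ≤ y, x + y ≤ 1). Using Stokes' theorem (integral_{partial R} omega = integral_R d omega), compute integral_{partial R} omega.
integral_(partial R) omega = -1/6

Stokes: integral_partial_R omega = integral_R d omega with d omega = (∂Q/∂x - ∂P/∂y) dx ∧ dy.
  ∂Q/∂x = -y
  ∂P/∂y = 0
  integrand = ∂Q/∂x - ∂P/∂y = -y.
Integrating over R: integral_0^1 integral_0^{1-x} (-y) dy dx = -1/6.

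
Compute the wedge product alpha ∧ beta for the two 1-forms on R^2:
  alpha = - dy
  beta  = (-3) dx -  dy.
alpha ∧ beta = (-3) dx ∧ dy

Distribute the wedge, using dx_i ∧ dx_j = -dx_j ∧ dx_i and dx_i ∧ dx_i = 0. For each pair (i, j) with i < j, the coefficient of dx_i ∧ dx_j in alpha ∧ beta is (alpha_i * beta_j - alpha_j * beta_i). Collecting: alpha ∧ beta = (-3) dx ∧ dy.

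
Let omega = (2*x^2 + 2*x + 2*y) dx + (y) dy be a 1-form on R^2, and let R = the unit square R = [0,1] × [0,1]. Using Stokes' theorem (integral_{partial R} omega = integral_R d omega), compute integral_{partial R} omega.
integral_(partial R) omega = -2

Stokes: integral_partial_R omega = integral_R d omega with d omega = (∂Q/∂x - ∂P/∂y) dx ∧ dy.
  ∂Q/∂x = 0
  ∂P/∂y = 2
  integrand = ∂Q/∂x - ∂P/∂y = -2.
Integrating over R: integral_0^1 integral_0^1 (-2) dx dy = -2.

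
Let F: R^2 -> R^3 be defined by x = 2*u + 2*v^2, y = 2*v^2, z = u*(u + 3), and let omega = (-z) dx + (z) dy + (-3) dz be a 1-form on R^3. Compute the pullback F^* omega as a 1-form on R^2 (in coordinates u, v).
F^* omega = (-2*u^2 - 12*u - 9) du

Using F^*(f dg) = (f ∘ F) d(g ∘ F), substitute each coordinate x_i by F_i(u, v) in f_i, and replace dx_i by d F_i = (∂F_i/∂u) du + (∂F_i/∂v) dv.
  For the x component: f_1(F) = u*(-u - 3); d F_1 = (2) du + (4*v) dv
  For the y component: f_2(F) = u*(u + 3); d F_2 = (0) du + (4*v) dv
  For the z component: f_3(F) = -3; d F_3 = (2*u + 3) du + (0) dv
Combining and collecting du, dv coefficients:
  coeff of du: -2*u^2 - 12*u - 9
  coeff of dv: 0
F^* omega = (-2*u^2 - 12*u - 9) du.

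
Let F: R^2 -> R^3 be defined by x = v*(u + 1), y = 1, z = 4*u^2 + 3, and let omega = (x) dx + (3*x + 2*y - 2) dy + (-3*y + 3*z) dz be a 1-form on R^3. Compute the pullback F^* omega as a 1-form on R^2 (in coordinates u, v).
F^* omega = (96*u^3 + u*v^2 + 48*u + v^2) du + (v*(u^2 + 2*u + 1)) dv

Using F^*(f dg) = (f ∘ F) d(g ∘ F), substitute each coordinate x_i by F_i(u, v) in f_i, and replace dx_i by d F_i = (∂F_i/∂u) du + (∂F_i/∂v) dv.
  For the x component: f_1(F) = v*(u + 1); d F_1 = (v) du + (u + 1) dv
  For the y component: f_2(F) = 3*v*(u + 1); d F_2 = (0) du + (0) dv
  For the z component: f_3(F) = 12*u^2 + 6; d F_3 = (8*u) du + (0) dv
Combining and collecting du, dv coefficients:
  coeff of du: 96*u^3 + u*v^2 + 48*u + v^2
  coeff of dv: v*(u^2 + 2*u + 1)
F^* omega = (96*u^3 + u*v^2 + 48*u + v^2) du + (v*(u^2 + 2*u + 1)) dv.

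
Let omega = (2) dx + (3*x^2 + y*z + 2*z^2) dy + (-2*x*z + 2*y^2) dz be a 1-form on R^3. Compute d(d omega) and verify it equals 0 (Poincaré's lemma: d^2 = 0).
d(d omega) = 0

Step 1: d omega = sum_{i<j} (∂f_j/∂x_i - ∂f_i/∂x_j) dx_i ∧ dx_j:
  coeff of dx ∧ dy: 6*x
  coeff of dx ∧ dz: -2*z
  coeff of dy ∧ dz: 3*y - 4*z
Step 2: Apply d again to each 2-form coefficient. The only possible 3-form in R^3 is dx ∧ dy ∧ dz, with coefficient
  ∂(coeff of dy∧dz)/∂x - ∂(coeff of dx∧dz)/∂y + ∂(coeff of dx∧dy)/∂z
  = ∂/∂x (3*y - 4*z) - ∂/∂y (-2*z) + ∂/∂z (6*x).
Each of these terms simplifies to sums of mixed partials that cancel in pairs. The result is 0 (by equality of mixed partials for smooth functions — Schwarz / Clairaut).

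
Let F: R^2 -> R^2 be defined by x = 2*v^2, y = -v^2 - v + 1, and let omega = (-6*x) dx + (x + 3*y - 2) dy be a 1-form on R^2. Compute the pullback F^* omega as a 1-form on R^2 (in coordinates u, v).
F^* omega = (-46*v^3 + 7*v^2 + v - 1) dv

Using F^*(f dg) = (f ∘ F) d(g ∘ F), substitute each coordinate x_i by F_i(u, v) in f_i, and replace dx_i by d F_i = (∂F_i/∂u) du + (∂F_i/∂v) dv.
  For the x component: f_1(F) = -12*v^2; d F_1 = (0) du + (4*v) dv
  For the y component: f_2(F) = -v^2 - 3*v + 1; d F_2 = (0) du + (-2*v - 1) dv
Combining and collecting du, dv coefficients:
  coeff of du: 0
  coeff of dv: -46*v^3 + 7*v^2 + v - 1
F^* omega = (-46*v^3 + 7*v^2 + v - 1) dv.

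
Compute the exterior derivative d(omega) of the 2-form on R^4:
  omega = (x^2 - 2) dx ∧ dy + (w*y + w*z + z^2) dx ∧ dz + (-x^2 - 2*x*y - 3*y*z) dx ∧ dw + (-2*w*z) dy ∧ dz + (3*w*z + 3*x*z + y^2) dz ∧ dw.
d(omega) = (-w) dx ∧ dy ∧ dz + (4*y + 4*z) dx ∧ dz ∧ dw + (2*x + 3*z) dx ∧ dy ∧ dw + (2*y - 2*z) dy ∧ dz ∧ dw

For a 2-form omega = sum_{i<j} g_{ij} dx_i ∧ dx_j, the exterior derivative is
  d(omega) = sum_{i<j} d(g_{ij}) ∧ dx_i ∧ dx_j = sum_{i<j, k} (∂g_{ij}/∂x_k) dx_k ∧ dx_i ∧ dx_j.
Expand each term, using dx_k ∧ dx_i ∧ dx_j = sgn(permutation) dx_{(a)} ∧ dx_{(b)} ∧ dx_{(c)} with (a < b < c) sorted:
  d(w*y + w*z + z^2) includes (∂/∂y)(w*y + w*z + z^2) dy = (w) dy, which multiplied by dx ∧ dz gives (-w) dx ∧ dy ∧ dz
  d(w*y + w*z + z^2) includes (∂/∂w)(w*y + w*z + z^2) dw = (y + z) dw, which multiplied by dx ∧ dz gives (y + z) dx ∧ dz ∧ dw
  d(-x^2 - 2*x*y - 3*y*z) includes (∂/∂y)(-x^2 - 2*x*y - 3*y*z) dy = (-2*x - 3*z) dy, which multiplied by dx ∧ dw gives (2*x + 3*z) dx ∧ dy ∧ dw
  d(-x^2 - 2*x*y - 3*y*z) includes (∂/∂z)(-x^2 - 2*x*y - 3*y*z) dz = (-3*y) dz, which multiplied by dx ∧ dw gives (3*y) dx ∧ dz ∧ dw
  d(-2*w*z) includes (∂/∂w)(-2*w*z) dw = (-2*z) dw, which multiplied by dy ∧ dz gives (-2*z) dy ∧ dz ∧ dw
  d(3*w*z + 3*x*z + y^2) includes (∂/∂x)(3*w*z + 3*x*z + y^2) dx = (3*z) dx, which multiplied by dz ∧ dw gives (3*z) dx ∧ dz ∧ dw
  d(3*w*z + 3*x*z + y^2) includes (∂/∂y)(3*w*z + 3*x*z + y^2) dy = (2*y) dy, which multiplied by dz ∧ dw gives (2*y) dy ∧ dz ∧ dw
Collecting like 3-forms: d(omega) = (-w) dx ∧ dy ∧ dz + (4*y + 4*z) dx ∧ dz ∧ dw + (2*x + 3*z) dx ∧ dy ∧ dw + (2*y - 2*z) dy ∧ dz ∧ dw.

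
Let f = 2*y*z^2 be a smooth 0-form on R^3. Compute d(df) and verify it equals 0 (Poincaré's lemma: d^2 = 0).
d(df) = 0

Step 1: df = sum_i (∂f/∂x_i) dx_i = (0) dx + (2*z^2) dy + (4*y*z) dz.
Step 2: Apply d again. Using the 1-form formula, the coefficient of dx ∧ dy in d(df) is ∂^2 f/∂x ∂y - ∂^2 f/∂y ∂x = (0) - (0) = 0 (equality of mixed partials for smooth f).
Similarly for dx ∧ dz and dy ∧ dz — all coefficients vanish. So d(df) = 0.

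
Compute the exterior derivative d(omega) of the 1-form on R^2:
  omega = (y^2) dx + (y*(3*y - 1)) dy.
d(omega) = (-2*y) dx ∧ dy

For a 1-form omega = sum_i f_i dx_i, the exterior derivative is
  d(omega) = sum_{i < j} (∂f_j/∂x_i - ∂f_i/∂x_j) dx_i ∧ dx_j.
  coefficient of dx ∧ dy: ∂f_2/∂x - ∂f_1/∂y = ∂(y*(3*y - 1))/∂x - ∂(y^2)/∂y = -2*y
Assembling: d(omega) = (-2*y) dx ∧ dy.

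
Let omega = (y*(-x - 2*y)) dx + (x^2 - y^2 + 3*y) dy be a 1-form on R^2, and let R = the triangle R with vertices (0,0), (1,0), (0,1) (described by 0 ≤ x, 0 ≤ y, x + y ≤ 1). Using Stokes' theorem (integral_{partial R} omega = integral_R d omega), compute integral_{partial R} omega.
integral_(partial R) omega = 7/6

Stokes: integral_partial_R omega = integral_R d omega with d omega = (∂Q/∂x - ∂P/∂y) dx ∧ dy.
  ∂Q/∂x = 2*x
  ∂P/∂y = -x - 4*y
  integrand = ∂Q/∂x - ∂P/∂y = 3*x + 4*y.
Integrating over R: integral_0^1 integral_0^{1-x} (3*x + 4*y) dy dx = 7/6.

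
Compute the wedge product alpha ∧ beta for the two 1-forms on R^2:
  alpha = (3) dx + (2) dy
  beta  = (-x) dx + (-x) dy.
alpha ∧ beta = (-x) dx ∧ dy

Distribute the wedge, using dx_i ∧ dx_j = -dx_j ∧ dx_i and dx_i ∧ dx_i = 0. For each pair (i, j) with i < j, the coefficient of dx_i ∧ dx_j in alpha ∧ beta is (alpha_i * beta_j - alpha_j * beta_i). Collecting: alpha ∧ beta = (-x) dx ∧ dy.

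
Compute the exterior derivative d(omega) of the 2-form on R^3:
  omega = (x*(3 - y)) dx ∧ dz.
d(omega) = (x) dx ∧ dy ∧ dz

For a 2-form omega = sum_{i<j} g_{ij} dx_i ∧ dx_j, the exterior derivative is
  d(omega) = sum_{i<j} d(g_{ij}) ∧ dx_i ∧ dx_j = sum_{i<j, k} (∂g_{ij}/∂x_k) dx_k ∧ dx_i ∧ dx_j.
Expand each term, using dx_k ∧ dx_i ∧ dx_j = sgn(permutation) dx_{(a)} ∧ dx_{(b)} ∧ dx_{(c)} with (a < b < c) sorted:
  d(x*(3 - y)) includes (∂/∂y)(x*(3 - y)) dy = (-x) dy, which multiplied by dx ∧ dz gives (x) dx ∧ dy ∧ dz
Collecting like 3-forms: d(omega) = (x) dx ∧ dy ∧ dz.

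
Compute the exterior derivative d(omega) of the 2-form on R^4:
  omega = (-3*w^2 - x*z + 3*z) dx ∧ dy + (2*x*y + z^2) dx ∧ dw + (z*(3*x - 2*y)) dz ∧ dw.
d(omega) = (3 - x) dx ∧ dy ∧ dz + (-6*w - 2*x) dx ∧ dy ∧ dw + (z) dx ∧ dz ∧ dw + (-2*z) dy ∧ dz ∧ dw

For a 2-form omega = sum_{i<j} g_{ij} dx_i ∧ dx_j, the exterior derivative is
  d(omega) = sum_{i<j} d(g_{ij}) ∧ dx_i ∧ dx_j = sum_{i<j, k} (∂g_{ij}/∂x_k) dx_k ∧ dx_i ∧ dx_j.
Expand each term, using dx_k ∧ dx_i ∧ dx_j = sgn(permutation) dx_{(a)} ∧ dx_{(b)} ∧ dx_{(c)} with (a < b < c) sorted:
  d(-3*w^2 - x*z + 3*z) includes (∂/∂z)(-3*w^2 - x*z + 3*z) dz = (3 - x) dz, which multiplied by dx ∧ dy gives (3 - x) dx ∧ dy ∧ dz
  d(-3*w^2 - x*z + 3*z) includes (∂/∂w)(-3*w^2 - x*z + 3*z) dw = (-6*w) dw, which multiplied by dx ∧ dy gives (-6*w) dx ∧ dy ∧ dw
  d(2*x*y + z^2) includes (∂/∂y)(2*x*y + z^2) dy = (2*x) dy, which multiplied by dx ∧ dw gives (-2*x) dx ∧ dy ∧ dw
  d(2*x*y + z^2) includes (∂/∂z)(2*x*y + z^2) dz = (2*z) dz, which multiplied by dx ∧ dw gives (-2*z) dx ∧ dz ∧ dw
  d(z*(3*x - 2*y)) includes (∂/∂x)(z*(3*x - 2*y)) dx = (3*z) dx, which multiplied by dz ∧ dw gives (3*z) dx ∧ dz ∧ dw
  d(z*(3*x - 2*y)) includes (∂/∂y)(z*(3*x - 2*y)) dy = (-2*z) dy, which multiplied by dz ∧ dw gives (-2*z) dy ∧ dz ∧ dw
Collecting like 3-forms: d(omega) = (3 - x) dx ∧ dy ∧ dz + (-6*w - 2*x) dx ∧ dy ∧ dw + (z) dx ∧ dz ∧ dw + (-2*z) dy ∧ dz ∧ dw.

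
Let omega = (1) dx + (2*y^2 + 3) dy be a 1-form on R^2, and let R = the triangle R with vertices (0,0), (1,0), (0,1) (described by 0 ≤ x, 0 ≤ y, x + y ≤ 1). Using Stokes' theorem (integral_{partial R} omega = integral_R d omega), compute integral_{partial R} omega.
integral_(partial R) omega = 0

Stokes: integral_partial_R omega = integral_R d omega with d omega = (∂Q/∂x - ∂P/∂y) dx ∧ dy.
  ∂Q/∂x = 0
  ∂P/∂y = 0
  integrand = ∂Q/∂x - ∂P/∂y = 0.
Integrating over R: integral_0^1 integral_0^{1-x} (0) dy dx = 0.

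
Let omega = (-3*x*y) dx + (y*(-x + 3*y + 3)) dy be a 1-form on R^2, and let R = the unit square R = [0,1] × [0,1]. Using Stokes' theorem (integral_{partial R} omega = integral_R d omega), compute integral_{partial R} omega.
integral_(partial R) omega = 1

Stokes: integral_partial_R omega = integral_R d omega with d omega = (∂Q/∂x - ∂P/∂y) dx ∧ dy.
  ∂Q/∂x = -y
  ∂P/∂y = -3*x
  integrand = ∂Q/∂x - ∂P/∂y = 3*x - y.
Integrating over R: integral_0^1 integral_0^1 (3*x - y) dx dy = 1.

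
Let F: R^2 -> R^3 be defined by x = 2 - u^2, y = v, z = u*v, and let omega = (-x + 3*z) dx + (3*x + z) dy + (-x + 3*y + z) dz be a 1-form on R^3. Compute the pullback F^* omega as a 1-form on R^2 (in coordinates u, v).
F^* omega = (-2*u^3 - 5*u^2*v + u*v^2 + 4*u + 3*v^2 - 2*v) du + (u^3 + u^2*v - 3*u^2 + 4*u*v - 2*u + 6) dv

Using F^*(f dg) = (f ∘ F) d(g ∘ F), substitute each coordinate x_i by F_i(u, v) in f_i, and replace dx_i by d F_i = (∂F_i/∂u) du + (∂F_i/∂v) dv.
  For the x component: f_1(F) = u^2 + 3*u*v - 2; d F_1 = (-2*u) du + (0) dv
  For the y component: f_2(F) = -3*u^2 + u*v + 6; d F_2 = (0) du + (1) dv
  For the z component: f_3(F) = u^2 + u*v + 3*v - 2; d F_3 = (v) du + (u) dv
Combining and collecting du, dv coefficients:
  coeff of du: -2*u^3 - 5*u^2*v + u*v^2 + 4*u + 3*v^2 - 2*v
  coeff of dv: u^3 + u^2*v - 3*u^2 + 4*u*v - 2*u + 6
F^* omega = (-2*u^3 - 5*u^2*v + u*v^2 + 4*u + 3*v^2 - 2*v) du + (u^3 + u^2*v - 3*u^2 + 4*u*v - 2*u + 6) dv.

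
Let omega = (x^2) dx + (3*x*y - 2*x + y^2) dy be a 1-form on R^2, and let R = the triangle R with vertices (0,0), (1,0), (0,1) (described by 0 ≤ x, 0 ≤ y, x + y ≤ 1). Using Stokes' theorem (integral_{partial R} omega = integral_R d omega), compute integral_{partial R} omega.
integral_(partial R) omega = -1/2

Stokes: integral_partial_R omega = integral_R d omega with d omega = (∂Q/∂x - ∂P/∂y) dx ∧ dy.
  ∂Q/∂x = 3*y - 2
  ∂P/∂y = 0
  integrand = ∂Q/∂x - ∂P/∂y = 3*y - 2.
Integrating over R: integral_0^1 integral_0^{1-x} (3*y - 2) dy dx = -1/2.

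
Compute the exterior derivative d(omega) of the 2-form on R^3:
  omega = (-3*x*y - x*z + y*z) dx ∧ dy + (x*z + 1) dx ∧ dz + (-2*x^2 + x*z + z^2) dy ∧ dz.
d(omega) = (-5*x + y + z) dx ∧ dy ∧ dz

For a 2-form omega = sum_{i<j} g_{ij} dx_i ∧ dx_j, the exterior derivative is
  d(omega) = sum_{i<j} d(g_{ij}) ∧ dx_i ∧ dx_j = sum_{i<j, k} (∂g_{ij}/∂x_k) dx_k ∧ dx_i ∧ dx_j.
Expand each term, using dx_k ∧ dx_i ∧ dx_j = sgn(permutation) dx_{(a)} ∧ dx_{(b)} ∧ dx_{(c)} with (a < b < c) sorted:
  d(-3*x*y - x*z + y*z) includes (∂/∂z)(-3*x*y - x*z + y*z) dz = (-x + y) dz, which multiplied by dx ∧ dy gives (-x + y) dx ∧ dy ∧ dz
  d(-2*x^2 + x*z + z^2) includes (∂/∂x)(-2*x^2 + x*z + z^2) dx = (-4*x + z) dx, which multiplied by dy ∧ dz gives (-4*x + z) dx ∧ dy ∧ dz
Collecting like 3-forms: d(omega) = (-5*x + y + z) dx ∧ dy ∧ dz.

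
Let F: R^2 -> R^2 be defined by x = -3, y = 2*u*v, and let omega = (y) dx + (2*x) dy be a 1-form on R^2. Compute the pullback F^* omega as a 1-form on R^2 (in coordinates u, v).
F^* omega = (-12*v) du + (-12*u) dv

Using F^*(f dg) = (f ∘ F) d(g ∘ F), substitute each coordinate x_i by F_i(u, v) in f_i, and replace dx_i by d F_i = (∂F_i/∂u) du + (∂F_i/∂v) dv.
  For the x component: f_1(F) = 2*u*v; d F_1 = (0) du + (0) dv
  For the y component: f_2(F) = -6; d F_2 = (2*v) du + (2*u) dv
Combining and collecting du, dv coefficients:
  coeff of du: -12*v
  coeff of dv: -12*u
F^* omega = (-12*v) du + (-12*u) dv.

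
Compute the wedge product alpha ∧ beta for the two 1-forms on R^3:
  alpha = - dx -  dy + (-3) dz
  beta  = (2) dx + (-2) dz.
alpha ∧ beta = (8) dx ∧ dz + (2) dx ∧ dy + (2) dy ∧ dz

Distribute the wedge, using dx_i ∧ dx_j = -dx_j ∧ dx_i and dx_i ∧ dx_i = 0. For each pair (i, j) with i < j, the coefficient of dx_i ∧ dx_j in alpha ∧ beta is (alpha_i * beta_j - alpha_j * beta_i). Collecting: alpha ∧ beta = (8) dx ∧ dz + (2) dx ∧ dy + (2) dy ∧ dz.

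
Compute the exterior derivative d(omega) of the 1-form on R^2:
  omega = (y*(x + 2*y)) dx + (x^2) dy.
d(omega) = (x - 4*y) dx ∧ dy

For a 1-form omega = sum_i f_i dx_i, the exterior derivative is
  d(omega) = sum_{i < j} (∂f_j/∂x_i - ∂f_i/∂x_j) dx_i ∧ dx_j.
  coefficient of dx ∧ dy: ∂f_2/∂x - ∂f_1/∂y = ∂(x^2)/∂x - ∂(y*(x + 2*y))/∂y = x - 4*y
Assembling: d(omega) = (x - 4*y) dx ∧ dy.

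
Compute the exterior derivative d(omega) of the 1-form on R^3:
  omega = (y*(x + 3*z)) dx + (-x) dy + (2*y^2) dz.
d(omega) = (-x - 3*z - 1) dx ∧ dy + (-3*y) dx ∧ dz + (4*y) dy ∧ dz

For a 1-form omega = sum_i f_i dx_i, the exterior derivative is
  d(omega) = sum_{i < j} (∂f_j/∂x_i - ∂f_i/∂x_j) dx_i ∧ dx_j.
  coefficient of dx ∧ dy: ∂f_2/∂x - ∂f_1/∂y = ∂(-x)/∂x - ∂(y*(x + 3*z))/∂y = -x - 3*z - 1
  coefficient of dx ∧ dz: ∂f_3/∂x - ∂f_1/∂z = ∂(2*y^2)/∂x - ∂(y*(x + 3*z))/∂z = -3*y
  coefficient of dy ∧ dz: ∂f_3/∂y - ∂f_2/∂z = ∂(2*y^2)/∂y - ∂(-x)/∂z = 4*y
Assembling: d(omega) = (-x - 3*z - 1) dx ∧ dy + (-3*y) dx ∧ dz + (4*y) dy ∧ dz.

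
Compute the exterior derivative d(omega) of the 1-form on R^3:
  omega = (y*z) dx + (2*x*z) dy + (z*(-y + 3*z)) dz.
d(omega) = (z) dx ∧ dy + (-y) dx ∧ dz + (-2*x - z) dy ∧ dz

For a 1-form omega = sum_i f_i dx_i, the exterior derivative is
  d(omega) = sum_{i < j} (∂f_j/∂x_i - ∂f_i/∂x_j) dx_i ∧ dx_j.
  coefficient of dx ∧ dy: ∂f_2/∂x - ∂f_1/∂y = ∂(2*x*z)/∂x - ∂(y*z)/∂y = z
  coefficient of dx ∧ dz: ∂f_3/∂x - ∂f_1/∂z = ∂(z*(-y + 3*z))/∂x - ∂(y*z)/∂z = -y
  coefficient of dy ∧ dz: ∂f_3/∂y - ∂f_2/∂z = ∂(z*(-y + 3*z))/∂y - ∂(2*x*z)/∂z = -2*x - z
Assembling: d(omega) = (z) dx ∧ dy + (-y) dx ∧ dz + (-2*x - z) dy ∧ dz.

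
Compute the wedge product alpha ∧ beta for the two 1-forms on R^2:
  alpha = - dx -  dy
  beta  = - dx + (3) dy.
alpha ∧ beta = (-4) dx ∧ dy

Distribute the wedge, using dx_i ∧ dx_j = -dx_j ∧ dx_i and dx_i ∧ dx_i = 0. For each pair (i, j) with i < j, the coefficient of dx_i ∧ dx_j in alpha ∧ beta is (alpha_i * beta_j - alpha_j * beta_i). Collecting: alpha ∧ beta = (-4) dx ∧ dy.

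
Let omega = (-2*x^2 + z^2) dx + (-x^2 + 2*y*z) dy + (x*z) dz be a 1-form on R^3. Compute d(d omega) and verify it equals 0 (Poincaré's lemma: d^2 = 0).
d(d omega) = 0

Step 1: d omega = sum_{i<j} (∂f_j/∂x_i - ∂f_i/∂x_j) dx_i ∧ dx_j:
  coeff of dx ∧ dy: -2*x
  coeff of dx ∧ dz: -z
  coeff of dy ∧ dz: -2*y
Step 2: Apply d again to each 2-form coefficient. The only possible 3-form in R^3 is dx ∧ dy ∧ dz, with coefficient
  ∂(coeff of dy∧dz)/∂x - ∂(coeff of dx∧dz)/∂y + ∂(coeff of dx∧dy)/∂z
  = ∂/∂x (-2*y) - ∂/∂y (-z) + ∂/∂z (-2*x).
Each of these terms simplifies to sums of mixed partials that cancel in pairs. The result is 0 (by equality of mixed partials for smooth functions — Schwarz / Clairaut).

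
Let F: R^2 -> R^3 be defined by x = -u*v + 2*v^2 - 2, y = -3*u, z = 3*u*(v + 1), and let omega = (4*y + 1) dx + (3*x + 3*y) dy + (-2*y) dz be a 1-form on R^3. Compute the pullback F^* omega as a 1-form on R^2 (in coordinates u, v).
F^* omega = (39*u*v + 45*u - 18*v^2 - v + 18) du + (30*u^2 - 48*u*v - u + 4*v) dv

Using F^*(f dg) = (f ∘ F) d(g ∘ F), substitute each coordinate x_i by F_i(u, v) in f_i, and replace dx_i by d F_i = (∂F_i/∂u) du + (∂F_i/∂v) dv.
  For the x component: f_1(F) = 1 - 12*u; d F_1 = (-v) du + (-u + 4*v) dv
  For the y component: f_2(F) = -3*u*v - 9*u + 6*v^2 - 6; d F_2 = (-3) du + (0) dv
  For the z component: f_3(F) = 6*u; d F_3 = (3*v + 3) du + (3*u) dv
Combining and collecting du, dv coefficients:
  coeff of du: 39*u*v + 45*u - 18*v^2 - v + 18
  coeff of dv: 30*u^2 - 48*u*v - u + 4*v
F^* omega = (39*u*v + 45*u - 18*v^2 - v + 18) du + (30*u^2 - 48*u*v - u + 4*v) dv.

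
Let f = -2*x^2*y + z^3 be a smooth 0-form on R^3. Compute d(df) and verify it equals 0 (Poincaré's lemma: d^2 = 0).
d(df) = 0

Step 1: df = sum_i (∂f/∂x_i) dx_i = (-4*x*y) dx + (-2*x^2) dy + (3*z^2) dz.
Step 2: Apply d again. Using the 1-form formula, the coefficient of dx ∧ dy in d(df) is ∂^2 f/∂x ∂y - ∂^2 f/∂y ∂x = (-4*x) - (-4*x) = 0 (equality of mixed partials for smooth f).
Similarly for dx ∧ dz and dy ∧ dz — all coefficients vanish. So d(df) = 0.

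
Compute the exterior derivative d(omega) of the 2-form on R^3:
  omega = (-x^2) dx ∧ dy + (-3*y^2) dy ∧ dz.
d(omega) = 0

For a 2-form omega = sum_{i<j} g_{ij} dx_i ∧ dx_j, the exterior derivative is
  d(omega) = sum_{i<j} d(g_{ij}) ∧ dx_i ∧ dx_j = sum_{i<j, k} (∂g_{ij}/∂x_k) dx_k ∧ dx_i ∧ dx_j.
Expand each term, using dx_k ∧ dx_i ∧ dx_j = sgn(permutation) dx_{(a)} ∧ dx_{(b)} ∧ dx_{(c)} with (a < b < c) sorted:

Collecting like 3-forms: d(omega) = 0.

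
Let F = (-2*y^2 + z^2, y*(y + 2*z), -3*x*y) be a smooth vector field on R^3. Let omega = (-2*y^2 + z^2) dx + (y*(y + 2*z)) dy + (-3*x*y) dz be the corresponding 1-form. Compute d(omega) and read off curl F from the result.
d(omega) = (-3*x - 2*y) dy ∧ dz + (3*y + 2*z) dz ∧ dx + (4*y) dx ∧ dy; curl F = (-3*x - 2*y, 3*y + 2*z, 4*y)

d omega = sum_{i<j} (∂f_j/∂x_i - ∂f_i/∂x_j) dx_i ∧ dx_j. Under the identification (dy ∧ dz, dz ∧ dx, dx ∧ dy) ↔ (e_x, e_y, e_z), the coefficients are exactly the components of curl F. Compute:
  ∂R/∂y - ∂Q/∂z = (-3*x) - (2*y) = -3*x - 2*y
  ∂P/∂z - ∂R/∂x = (2*z) - (-3*y) = 3*y + 2*z
  ∂Q/∂x - ∂P/∂y = (0) - (-4*y) = 4*y.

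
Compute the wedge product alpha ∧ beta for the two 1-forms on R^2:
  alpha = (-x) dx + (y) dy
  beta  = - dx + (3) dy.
alpha ∧ beta = (-3*x + y) dx ∧ dy

Distribute the wedge, using dx_i ∧ dx_j = -dx_j ∧ dx_i and dx_i ∧ dx_i = 0. For each pair (i, j) with i < j, the coefficient of dx_i ∧ dx_j in alpha ∧ beta is (alpha_i * beta_j - alpha_j * beta_i). Collecting: alpha ∧ beta = (-3*x + y) dx ∧ dy.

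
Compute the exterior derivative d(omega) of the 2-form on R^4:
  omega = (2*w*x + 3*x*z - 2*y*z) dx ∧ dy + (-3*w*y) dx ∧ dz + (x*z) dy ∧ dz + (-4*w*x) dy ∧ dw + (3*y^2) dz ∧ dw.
d(omega) = (3*w + 3*x - 2*y + z) dx ∧ dy ∧ dz + (-4*w + 2*x) dx ∧ dy ∧ dw + (-3*y) dx ∧ dz ∧ dw + (6*y) dy ∧ dz ∧ dw

For a 2-form omega = sum_{i<j} g_{ij} dx_i ∧ dx_j, the exterior derivative is
  d(omega) = sum_{i<j} d(g_{ij}) ∧ dx_i ∧ dx_j = sum_{i<j, k} (∂g_{ij}/∂x_k) dx_k ∧ dx_i ∧ dx_j.
Expand each term, using dx_k ∧ dx_i ∧ dx_j = sgn(permutation) dx_{(a)} ∧ dx_{(b)} ∧ dx_{(c)} with (a < b < c) sorted:
  d(2*w*x + 3*x*z - 2*y*z) includes (∂/∂z)(2*w*x + 3*x*z - 2*y*z) dz = (3*x - 2*y) dz, which multiplied by dx ∧ dy gives (3*x - 2*y) dx ∧ dy ∧ dz
  d(2*w*x + 3*x*z - 2*y*z) includes (∂/∂w)(2*w*x + 3*x*z - 2*y*z) dw = (2*x) dw, which multiplied by dx ∧ dy gives (2*x) dx ∧ dy ∧ dw
  d(-3*w*y) includes (∂/∂y)(-3*w*y) dy = (-3*w) dy, which multiplied by dx ∧ dz gives (3*w) dx ∧ dy ∧ dz
  d(-3*w*y) includes (∂/∂w)(-3*w*y) dw = (-3*y) dw, which multiplied by dx ∧ dz gives (-3*y) dx ∧ dz ∧ dw
  d(x*z) includes (∂/∂x)(x*z) dx = (z) dx, which multiplied by dy ∧ dz gives (z) dx ∧ dy ∧ dz
  d(-4*w*x) includes (∂/∂x)(-4*w*x) dx = (-4*w) dx, which multiplied by dy ∧ dw gives (-4*w) dx ∧ dy ∧ dw
  d(3*y^2) includes (∂/∂y)(3*y^2) dy = (6*y) dy, which multiplied by dz ∧ dw gives (6*y) dy ∧ dz ∧ dw
Collecting like 3-forms: d(omega) = (3*w + 3*x - 2*y + z) dx ∧ dy ∧ dz + (-4*w + 2*x) dx ∧ dy ∧ dw + (-3*y) dx ∧ dz ∧ dw + (6*y) dy ∧ dz ∧ dw.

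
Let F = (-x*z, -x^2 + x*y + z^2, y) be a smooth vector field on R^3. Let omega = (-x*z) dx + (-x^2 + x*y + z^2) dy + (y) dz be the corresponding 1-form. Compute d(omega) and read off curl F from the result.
d(omega) = (1 - 2*z) dy ∧ dz + (-x) dz ∧ dx + (-2*x + y) dx ∧ dy; curl F = (1 - 2*z, -x, -2*x + y)

d omega = sum_{i<j} (∂f_j/∂x_i - ∂f_i/∂x_j) dx_i ∧ dx_j. Under the identification (dy ∧ dz, dz ∧ dx, dx ∧ dy) ↔ (e_x, e_y, e_z), the coefficients are exactly the components of curl F. Compute:
  ∂R/∂y - ∂Q/∂z = (1) - (2*z) = 1 - 2*z
  ∂P/∂z - ∂R/∂x = (-x) - (0) = -x
  ∂Q/∂x - ∂P/∂y = (-2*x + y) - (0) = -2*x + y.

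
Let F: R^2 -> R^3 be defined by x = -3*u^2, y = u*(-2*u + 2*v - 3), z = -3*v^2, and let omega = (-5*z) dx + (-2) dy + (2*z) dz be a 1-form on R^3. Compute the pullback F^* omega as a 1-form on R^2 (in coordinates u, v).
F^* omega = (-90*u*v^2 + 8*u - 4*v + 6) du + (-4*u + 36*v^3) dv

Using F^*(f dg) = (f ∘ F) d(g ∘ F), substitute each coordinate x_i by F_i(u, v) in f_i, and replace dx_i by d F_i = (∂F_i/∂u) du + (∂F_i/∂v) dv.
  For the x component: f_1(F) = 15*v^2; d F_1 = (-6*u) du + (0) dv
  For the y component: f_2(F) = -2; d F_2 = (-4*u + 2*v - 3) du + (2*u) dv
  For the z component: f_3(F) = -6*v^2; d F_3 = (0) du + (-6*v) dv
Combining and collecting du, dv coefficients:
  coeff of du: -90*u*v^2 + 8*u - 4*v + 6
  coeff of dv: -4*u + 36*v^3
F^* omega = (-90*u*v^2 + 8*u - 4*v + 6) du + (-4*u + 36*v^3) dv.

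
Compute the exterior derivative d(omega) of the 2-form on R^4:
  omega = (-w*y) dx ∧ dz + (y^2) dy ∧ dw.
d(omega) = (w) dx ∧ dy ∧ dz + (-y) dx ∧ dz ∧ dw

For a 2-form omega = sum_{i<j} g_{ij} dx_i ∧ dx_j, the exterior derivative is
  d(omega) = sum_{i<j} d(g_{ij}) ∧ dx_i ∧ dx_j = sum_{i<j, k} (∂g_{ij}/∂x_k) dx_k ∧ dx_i ∧ dx_j.
Expand each term, using dx_k ∧ dx_i ∧ dx_j = sgn(permutation) dx_{(a)} ∧ dx_{(b)} ∧ dx_{(c)} with (a < b < c) sorted:
  d(-w*y) includes (∂/∂y)(-w*y) dy = (-w) dy, which multiplied by dx ∧ dz gives (w) dx ∧ dy ∧ dz
  d(-w*y) includes (∂/∂w)(-w*y) dw = (-y) dw, which multiplied by dx ∧ dz gives (-y) dx ∧ dz ∧ dw
Collecting like 3-forms: d(omega) = (w) dx ∧ dy ∧ dz + (-y) dx ∧ dz ∧ dw.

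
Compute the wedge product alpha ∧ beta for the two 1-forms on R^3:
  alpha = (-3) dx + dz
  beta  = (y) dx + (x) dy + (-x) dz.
alpha ∧ beta = (-3*x) dx ∧ dy + (3*x - y) dx ∧ dz + (-x) dy ∧ dz

Distribute the wedge, using dx_i ∧ dx_j = -dx_j ∧ dx_i and dx_i ∧ dx_i = 0. For each pair (i, j) with i < j, the coefficient of dx_i ∧ dx_j in alpha ∧ beta is (alpha_i * beta_j - alpha_j * beta_i). Collecting: alpha ∧ beta = (-3*x) dx ∧ dy + (3*x - y) dx ∧ dz + (-x) dy ∧ dz.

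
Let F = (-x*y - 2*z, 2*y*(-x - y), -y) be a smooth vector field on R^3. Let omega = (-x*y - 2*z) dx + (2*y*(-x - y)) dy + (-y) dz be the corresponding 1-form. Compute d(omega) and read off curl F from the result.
d(omega) = (-1) dy ∧ dz + (-2) dz ∧ dx + (x - 2*y) dx ∧ dy; curl F = (-1, -2, x - 2*y)

d omega = sum_{i<j} (∂f_j/∂x_i - ∂f_i/∂x_j) dx_i ∧ dx_j. Under the identification (dy ∧ dz, dz ∧ dx, dx ∧ dy) ↔ (e_x, e_y, e_z), the coefficients are exactly the components of curl F. Compute:
  ∂R/∂y - ∂Q/∂z = (-1) - (0) = -1
  ∂P/∂z - ∂R/∂x = (-2) - (0) = -2
  ∂Q/∂x - ∂P/∂y = (-2*y) - (-x) = x - 2*y.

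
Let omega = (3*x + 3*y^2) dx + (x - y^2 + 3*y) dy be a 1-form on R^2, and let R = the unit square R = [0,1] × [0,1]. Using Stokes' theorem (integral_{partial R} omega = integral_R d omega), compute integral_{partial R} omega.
integral_(partial R) omega = -2

Stokes: integral_partial_R omega = integral_R d omega with d omega = (∂Q/∂x - ∂P/∂y) dx ∧ dy.
  ∂Q/∂x = 1
  ∂P/∂y = 6*y
  integrand = ∂Q/∂x - ∂P/∂y = 1 - 6*y.
Integrating over R: integral_0^1 integral_0^1 (1 - 6*y) dx dy = -2.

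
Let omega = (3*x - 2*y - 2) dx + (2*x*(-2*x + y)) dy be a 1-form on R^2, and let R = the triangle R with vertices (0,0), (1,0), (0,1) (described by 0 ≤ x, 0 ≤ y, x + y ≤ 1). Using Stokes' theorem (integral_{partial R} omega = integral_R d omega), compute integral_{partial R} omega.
integral_(partial R) omega = 0

Stokes: integral_partial_R omega = integral_R d omega with d omega = (∂Q/∂x - ∂P/∂y) dx ∧ dy.
  ∂Q/∂x = -8*x + 2*y
  ∂P/∂y = -2
  integrand = ∂Q/∂x - ∂P/∂y = -8*x + 2*y + 2.
Integrating over R: integral_0^1 integral_0^{1-x} (-8*x + 2*y + 2) dy dx = 0.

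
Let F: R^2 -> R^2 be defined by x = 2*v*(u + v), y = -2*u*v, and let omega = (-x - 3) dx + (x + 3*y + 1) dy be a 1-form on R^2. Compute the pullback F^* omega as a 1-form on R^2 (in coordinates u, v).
F^* omega = (4*v*(u*v - 2*v^2 - 2)) du + (4*u^2*v - 16*u*v^2 - 8*u - 8*v^3 - 12*v) dv

Using F^*(f dg) = (f ∘ F) d(g ∘ F), substitute each coordinate x_i by F_i(u, v) in f_i, and replace dx_i by d F_i = (∂F_i/∂u) du + (∂F_i/∂v) dv.
  For the x component: f_1(F) = -2*u*v - 2*v^2 - 3; d F_1 = (2*v) du + (2*u + 4*v) dv
  For the y component: f_2(F) = -4*u*v + 2*v^2 + 1; d F_2 = (-2*v) du + (-2*u) dv
Combining and collecting du, dv coefficients:
  coeff of du: 4*v*(u*v - 2*v^2 - 2)
  coeff of dv: 4*u^2*v - 16*u*v^2 - 8*u - 8*v^3 - 12*v
F^* omega = (4*v*(u*v - 2*v^2 - 2)) du + (4*u^2*v - 16*u*v^2 - 8*u - 8*v^3 - 12*v) dv.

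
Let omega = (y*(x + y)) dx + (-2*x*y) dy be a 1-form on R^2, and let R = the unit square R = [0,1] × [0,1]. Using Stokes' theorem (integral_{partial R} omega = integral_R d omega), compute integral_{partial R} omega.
integral_(partial R) omega = -5/2

Stokes: integral_partial_R omega = integral_R d omega with d omega = (∂Q/∂x - ∂P/∂y) dx ∧ dy.
  ∂Q/∂x = -2*y
  ∂P/∂y = x + 2*y
  integrand = ∂Q/∂x - ∂P/∂y = -x - 4*y.
Integrating over R: integral_0^1 integral_0^1 (-x - 4*y) dx dy = -5/2.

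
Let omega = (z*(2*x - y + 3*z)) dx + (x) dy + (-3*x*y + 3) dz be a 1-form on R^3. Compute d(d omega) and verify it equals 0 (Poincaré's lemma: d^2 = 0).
d(d omega) = 0

Step 1: d omega = sum_{i<j} (∂f_j/∂x_i - ∂f_i/∂x_j) dx_i ∧ dx_j:
  coeff of dx ∧ dy: z + 1
  coeff of dx ∧ dz: -2*x - 2*y - 6*z
  coeff of dy ∧ dz: -3*x
Step 2: Apply d again to each 2-form coefficient. The only possible 3-form in R^3 is dx ∧ dy ∧ dz, with coefficient
  ∂(coeff of dy∧dz)/∂x - ∂(coeff of dx∧dz)/∂y + ∂(coeff of dx∧dy)/∂z
  = ∂/∂x (-3*x) - ∂/∂y (-2*x - 2*y - 6*z) + ∂/∂z (z + 1).
Each of these terms simplifies to sums of mixed partials that cancel in pairs. The result is 0 (by equality of mixed partials for smooth functions — Schwarz / Clairaut).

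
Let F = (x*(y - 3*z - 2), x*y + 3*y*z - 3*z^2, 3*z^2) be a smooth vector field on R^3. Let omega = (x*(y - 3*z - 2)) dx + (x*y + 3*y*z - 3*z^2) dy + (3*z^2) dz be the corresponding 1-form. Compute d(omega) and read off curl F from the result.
d(omega) = (-3*y + 6*z) dy ∧ dz + (-3*x) dz ∧ dx + (-x + y) dx ∧ dy; curl F = (-3*y + 6*z, -3*x, -x + y)

d omega = sum_{i<j} (∂f_j/∂x_i - ∂f_i/∂x_j) dx_i ∧ dx_j. Under the identification (dy ∧ dz, dz ∧ dx, dx ∧ dy) ↔ (e_x, e_y, e_z), the coefficients are exactly the components of curl F. Compute:
  ∂R/∂y - ∂Q/∂z = (0) - (3*y - 6*z) = -3*y + 6*z
  ∂P/∂z - ∂R/∂x = (-3*x) - (0) = -3*x
  ∂Q/∂x - ∂P/∂y = (y) - (x) = -x + y.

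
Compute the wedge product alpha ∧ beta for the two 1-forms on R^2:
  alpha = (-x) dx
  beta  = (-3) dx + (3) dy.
alpha ∧ beta = (-3*x) dx ∧ dy

Distribute the wedge, using dx_i ∧ dx_j = -dx_j ∧ dx_i and dx_i ∧ dx_i = 0. For each pair (i, j) with i < j, the coefficient of dx_i ∧ dx_j in alpha ∧ beta is (alpha_i * beta_j - alpha_j * beta_i). Collecting: alpha ∧ beta = (-3*x) dx ∧ dy.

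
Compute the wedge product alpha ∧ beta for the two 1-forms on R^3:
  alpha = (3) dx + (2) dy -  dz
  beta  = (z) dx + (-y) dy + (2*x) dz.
alpha ∧ beta = (-3*y - 2*z) dx ∧ dy + (6*x + z) dx ∧ dz + (4*x - y) dy ∧ dz

Distribute the wedge, using dx_i ∧ dx_j = -dx_j ∧ dx_i and dx_i ∧ dx_i = 0. For each pair (i, j) with i < j, the coefficient of dx_i ∧ dx_j in alpha ∧ beta is (alpha_i * beta_j - alpha_j * beta_i). Collecting: alpha ∧ beta = (-3*y - 2*z) dx ∧ dy + (6*x + z) dx ∧ dz + (4*x - y) dy ∧ dz.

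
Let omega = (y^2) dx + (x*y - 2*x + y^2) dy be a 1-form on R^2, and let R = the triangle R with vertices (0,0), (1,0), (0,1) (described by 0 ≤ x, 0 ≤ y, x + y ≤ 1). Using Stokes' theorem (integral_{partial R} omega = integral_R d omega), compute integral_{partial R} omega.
integral_(partial R) omega = -7/6

Stokes: integral_partial_R omega = integral_R d omega with d omega = (∂Q/∂x - ∂P/∂y) dx ∧ dy.
  ∂Q/∂x = y - 2
  ∂P/∂y = 2*y
  integrand = ∂Q/∂x - ∂P/∂y = -y - 2.
Integrating over R: integral_0^1 integral_0^{1-x} (-y - 2) dy dx = -7/6.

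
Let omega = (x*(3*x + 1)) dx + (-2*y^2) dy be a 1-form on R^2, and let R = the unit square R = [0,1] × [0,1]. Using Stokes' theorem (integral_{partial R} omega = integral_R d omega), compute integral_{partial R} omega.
integral_(partial R) omega = 0

Stokes: integral_partial_R omega = integral_R d omega with d omega = (∂Q/∂x - ∂P/∂y) dx ∧ dy.
  ∂Q/∂x = 0
  ∂P/∂y = 0
  integrand = ∂Q/∂x - ∂P/∂y = 0.
Integrating over R: integral_0^1 integral_0^1 (0) dx dy = 0.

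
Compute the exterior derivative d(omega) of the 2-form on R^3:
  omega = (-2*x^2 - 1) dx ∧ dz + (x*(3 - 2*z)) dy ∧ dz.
d(omega) = (3 - 2*z) dx ∧ dy ∧ dz

For a 2-form omega = sum_{i<j} g_{ij} dx_i ∧ dx_j, the exterior derivative is
  d(omega) = sum_{i<j} d(g_{ij}) ∧ dx_i ∧ dx_j = sum_{i<j, k} (∂g_{ij}/∂x_k) dx_k ∧ dx_i ∧ dx_j.
Expand each term, using dx_k ∧ dx_i ∧ dx_j = sgn(permutation) dx_{(a)} ∧ dx_{(b)} ∧ dx_{(c)} with (a < b < c) sorted:
  d(x*(3 - 2*z)) includes (∂/∂x)(x*(3 - 2*z)) dx = (3 - 2*z) dx, which multiplied by dy ∧ dz gives (3 - 2*z) dx ∧ dy ∧ dz
Collecting like 3-forms: d(omega) = (3 - 2*z) dx ∧ dy ∧ dz.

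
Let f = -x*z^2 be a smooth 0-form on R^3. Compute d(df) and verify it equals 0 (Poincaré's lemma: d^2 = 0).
d(df) = 0

Step 1: df = sum_i (∂f/∂x_i) dx_i = (-z^2) dx + (0) dy + (-2*x*z) dz.
Step 2: Apply d again. Using the 1-form formula, the coefficient of dx ∧ dy in d(df) is ∂^2 f/∂x ∂y - ∂^2 f/∂y ∂x = (0) - (0) = 0 (equality of mixed partials for smooth f).
Similarly for dx ∧ dz and dy ∧ dz — all coefficients vanish. So d(df) = 0.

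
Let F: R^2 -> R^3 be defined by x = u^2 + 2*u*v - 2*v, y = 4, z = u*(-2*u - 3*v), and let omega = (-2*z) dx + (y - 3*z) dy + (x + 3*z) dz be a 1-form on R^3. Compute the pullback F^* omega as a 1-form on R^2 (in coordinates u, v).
F^* omega = (28*u^3 + 63*u^2*v + 33*u*v^2 + 8*u*v + 6*v^2) du + (u*(23*u^2 + 33*u*v - 8*u - 6*v)) dv

Using F^*(f dg) = (f ∘ F) d(g ∘ F), substitute each coordinate x_i by F_i(u, v) in f_i, and replace dx_i by d F_i = (∂F_i/∂u) du + (∂F_i/∂v) dv.
  For the x component: f_1(F) = 2*u*(2*u + 3*v); d F_1 = (2*u + 2*v) du + (2*u - 2) dv
  For the y component: f_2(F) = 6*u^2 + 9*u*v + 4; d F_2 = (0) du + (0) dv
  For the z component: f_3(F) = -5*u^2 - 7*u*v - 2*v; d F_3 = (-4*u - 3*v) du + (-3*u) dv
Combining and collecting du, dv coefficients:
  coeff of du: 28*u^3 + 63*u^2*v + 33*u*v^2 + 8*u*v + 6*v^2
  coeff of dv: u*(23*u^2 + 33*u*v - 8*u - 6*v)
F^* omega = (28*u^3 + 63*u^2*v + 33*u*v^2 + 8*u*v + 6*v^2) du + (u*(23*u^2 + 33*u*v - 8*u - 6*v)) dv.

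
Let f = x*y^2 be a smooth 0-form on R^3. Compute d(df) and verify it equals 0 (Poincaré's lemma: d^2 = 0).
d(df) = 0

Step 1: df = sum_i (∂f/∂x_i) dx_i = (y^2) dx + (2*x*y) dy + (0) dz.
Step 2: Apply d again. Using the 1-form formula, the coefficient of dx ∧ dy in d(df) is ∂^2 f/∂x ∂y - ∂^2 f/∂y ∂x = (2*y) - (2*y) = 0 (equality of mixed partials for smooth f).
Similarly for dx ∧ dz and dy ∧ dz — all coefficients vanish. So d(df) = 0.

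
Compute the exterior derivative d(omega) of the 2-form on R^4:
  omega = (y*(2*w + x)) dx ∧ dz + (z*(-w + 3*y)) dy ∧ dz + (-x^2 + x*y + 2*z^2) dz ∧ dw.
d(omega) = (-2*w - x) dx ∧ dy ∧ dz + (-2*x + 3*y) dx ∧ dz ∧ dw + (x - z) dy ∧ dz ∧ dw

For a 2-form omega = sum_{i<j} g_{ij} dx_i ∧ dx_j, the exterior derivative is
  d(omega) = sum_{i<j} d(g_{ij}) ∧ dx_i ∧ dx_j = sum_{i<j, k} (∂g_{ij}/∂x_k) dx_k ∧ dx_i ∧ dx_j.
Expand each term, using dx_k ∧ dx_i ∧ dx_j = sgn(permutation) dx_{(a)} ∧ dx_{(b)} ∧ dx_{(c)} with (a < b < c) sorted:
  d(y*(2*w + x)) includes (∂/∂y)(y*(2*w + x)) dy = (2*w + x) dy, which multiplied by dx ∧ dz gives (-2*w - x) dx ∧ dy ∧ dz
  d(y*(2*w + x)) includes (∂/∂w)(y*(2*w + x)) dw = (2*y) dw, which multiplied by dx ∧ dz gives (2*y) dx ∧ dz ∧ dw
  d(z*(-w + 3*y)) includes (∂/∂w)(z*(-w + 3*y)) dw = (-z) dw, which multiplied by dy ∧ dz gives (-z) dy ∧ dz ∧ dw
  d(-x^2 + x*y + 2*z^2) includes (∂/∂x)(-x^2 + x*y + 2*z^2) dx = (-2*x + y) dx, which multiplied by dz ∧ dw gives (-2*x + y) dx ∧ dz ∧ dw
  d(-x^2 + x*y + 2*z^2) includes (∂/∂y)(-x^2 + x*y + 2*z^2) dy = (x) dy, which multiplied by dz ∧ dw gives (x) dy ∧ dz ∧ dw
Collecting like 3-forms: d(omega) = (-2*w - x) dx ∧ dy ∧ dz + (-2*x + 3*y) dx ∧ dz ∧ dw + (x - z) dy ∧ dz ∧ dw.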